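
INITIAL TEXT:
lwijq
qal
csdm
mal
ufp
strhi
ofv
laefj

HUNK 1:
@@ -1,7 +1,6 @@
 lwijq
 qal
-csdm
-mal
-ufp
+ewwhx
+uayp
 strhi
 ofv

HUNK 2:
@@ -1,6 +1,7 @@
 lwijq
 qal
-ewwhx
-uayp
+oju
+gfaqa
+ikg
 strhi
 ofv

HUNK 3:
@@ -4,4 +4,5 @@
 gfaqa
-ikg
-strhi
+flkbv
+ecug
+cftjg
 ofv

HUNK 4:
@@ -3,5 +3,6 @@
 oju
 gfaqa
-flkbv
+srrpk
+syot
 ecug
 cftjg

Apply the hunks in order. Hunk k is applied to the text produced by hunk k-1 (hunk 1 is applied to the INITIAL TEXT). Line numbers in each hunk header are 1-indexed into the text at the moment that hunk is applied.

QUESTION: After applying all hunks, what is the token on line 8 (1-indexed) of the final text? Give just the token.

Answer: cftjg

Derivation:
Hunk 1: at line 1 remove [csdm,mal,ufp] add [ewwhx,uayp] -> 7 lines: lwijq qal ewwhx uayp strhi ofv laefj
Hunk 2: at line 1 remove [ewwhx,uayp] add [oju,gfaqa,ikg] -> 8 lines: lwijq qal oju gfaqa ikg strhi ofv laefj
Hunk 3: at line 4 remove [ikg,strhi] add [flkbv,ecug,cftjg] -> 9 lines: lwijq qal oju gfaqa flkbv ecug cftjg ofv laefj
Hunk 4: at line 3 remove [flkbv] add [srrpk,syot] -> 10 lines: lwijq qal oju gfaqa srrpk syot ecug cftjg ofv laefj
Final line 8: cftjg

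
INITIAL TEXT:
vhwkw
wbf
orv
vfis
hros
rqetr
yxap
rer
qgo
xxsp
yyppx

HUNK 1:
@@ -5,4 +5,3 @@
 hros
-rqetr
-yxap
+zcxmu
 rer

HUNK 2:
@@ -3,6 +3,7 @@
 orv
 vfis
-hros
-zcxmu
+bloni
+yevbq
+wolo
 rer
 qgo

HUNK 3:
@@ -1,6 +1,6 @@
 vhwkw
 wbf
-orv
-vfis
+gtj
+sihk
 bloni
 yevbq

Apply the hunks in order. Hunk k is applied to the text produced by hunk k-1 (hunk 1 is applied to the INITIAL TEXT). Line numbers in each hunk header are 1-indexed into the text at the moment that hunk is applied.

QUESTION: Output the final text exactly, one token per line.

Answer: vhwkw
wbf
gtj
sihk
bloni
yevbq
wolo
rer
qgo
xxsp
yyppx

Derivation:
Hunk 1: at line 5 remove [rqetr,yxap] add [zcxmu] -> 10 lines: vhwkw wbf orv vfis hros zcxmu rer qgo xxsp yyppx
Hunk 2: at line 3 remove [hros,zcxmu] add [bloni,yevbq,wolo] -> 11 lines: vhwkw wbf orv vfis bloni yevbq wolo rer qgo xxsp yyppx
Hunk 3: at line 1 remove [orv,vfis] add [gtj,sihk] -> 11 lines: vhwkw wbf gtj sihk bloni yevbq wolo rer qgo xxsp yyppx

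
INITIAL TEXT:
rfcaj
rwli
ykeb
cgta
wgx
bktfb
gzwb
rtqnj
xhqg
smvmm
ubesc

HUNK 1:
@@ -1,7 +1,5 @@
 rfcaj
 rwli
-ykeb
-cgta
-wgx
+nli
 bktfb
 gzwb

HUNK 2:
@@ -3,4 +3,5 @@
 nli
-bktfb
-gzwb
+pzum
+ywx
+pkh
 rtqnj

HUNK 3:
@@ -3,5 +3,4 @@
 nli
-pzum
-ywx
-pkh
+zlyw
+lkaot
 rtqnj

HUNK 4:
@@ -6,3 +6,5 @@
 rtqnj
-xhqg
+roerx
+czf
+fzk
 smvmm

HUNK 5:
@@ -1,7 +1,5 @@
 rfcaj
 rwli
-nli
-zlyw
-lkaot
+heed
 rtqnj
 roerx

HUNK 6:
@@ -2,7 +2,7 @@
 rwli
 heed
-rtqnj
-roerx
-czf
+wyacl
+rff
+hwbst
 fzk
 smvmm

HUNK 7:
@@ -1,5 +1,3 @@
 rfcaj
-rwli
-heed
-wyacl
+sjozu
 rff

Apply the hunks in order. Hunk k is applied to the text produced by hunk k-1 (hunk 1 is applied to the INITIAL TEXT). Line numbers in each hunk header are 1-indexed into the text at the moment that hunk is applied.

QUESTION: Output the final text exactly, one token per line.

Hunk 1: at line 1 remove [ykeb,cgta,wgx] add [nli] -> 9 lines: rfcaj rwli nli bktfb gzwb rtqnj xhqg smvmm ubesc
Hunk 2: at line 3 remove [bktfb,gzwb] add [pzum,ywx,pkh] -> 10 lines: rfcaj rwli nli pzum ywx pkh rtqnj xhqg smvmm ubesc
Hunk 3: at line 3 remove [pzum,ywx,pkh] add [zlyw,lkaot] -> 9 lines: rfcaj rwli nli zlyw lkaot rtqnj xhqg smvmm ubesc
Hunk 4: at line 6 remove [xhqg] add [roerx,czf,fzk] -> 11 lines: rfcaj rwli nli zlyw lkaot rtqnj roerx czf fzk smvmm ubesc
Hunk 5: at line 1 remove [nli,zlyw,lkaot] add [heed] -> 9 lines: rfcaj rwli heed rtqnj roerx czf fzk smvmm ubesc
Hunk 6: at line 2 remove [rtqnj,roerx,czf] add [wyacl,rff,hwbst] -> 9 lines: rfcaj rwli heed wyacl rff hwbst fzk smvmm ubesc
Hunk 7: at line 1 remove [rwli,heed,wyacl] add [sjozu] -> 7 lines: rfcaj sjozu rff hwbst fzk smvmm ubesc

Answer: rfcaj
sjozu
rff
hwbst
fzk
smvmm
ubesc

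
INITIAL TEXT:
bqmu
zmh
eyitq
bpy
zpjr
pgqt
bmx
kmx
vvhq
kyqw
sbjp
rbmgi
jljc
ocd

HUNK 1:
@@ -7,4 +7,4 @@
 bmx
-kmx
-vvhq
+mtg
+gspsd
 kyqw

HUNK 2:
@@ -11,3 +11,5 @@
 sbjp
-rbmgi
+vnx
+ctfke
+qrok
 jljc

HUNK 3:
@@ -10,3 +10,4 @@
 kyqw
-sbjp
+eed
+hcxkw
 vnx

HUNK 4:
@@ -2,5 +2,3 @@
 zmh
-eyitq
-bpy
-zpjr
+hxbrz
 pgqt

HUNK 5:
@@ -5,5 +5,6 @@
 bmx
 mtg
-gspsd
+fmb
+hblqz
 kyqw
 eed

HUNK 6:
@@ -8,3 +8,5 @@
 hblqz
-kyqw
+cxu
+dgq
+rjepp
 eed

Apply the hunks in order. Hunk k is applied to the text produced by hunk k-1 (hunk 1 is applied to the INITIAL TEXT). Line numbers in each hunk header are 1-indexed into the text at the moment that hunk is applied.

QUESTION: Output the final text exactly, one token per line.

Hunk 1: at line 7 remove [kmx,vvhq] add [mtg,gspsd] -> 14 lines: bqmu zmh eyitq bpy zpjr pgqt bmx mtg gspsd kyqw sbjp rbmgi jljc ocd
Hunk 2: at line 11 remove [rbmgi] add [vnx,ctfke,qrok] -> 16 lines: bqmu zmh eyitq bpy zpjr pgqt bmx mtg gspsd kyqw sbjp vnx ctfke qrok jljc ocd
Hunk 3: at line 10 remove [sbjp] add [eed,hcxkw] -> 17 lines: bqmu zmh eyitq bpy zpjr pgqt bmx mtg gspsd kyqw eed hcxkw vnx ctfke qrok jljc ocd
Hunk 4: at line 2 remove [eyitq,bpy,zpjr] add [hxbrz] -> 15 lines: bqmu zmh hxbrz pgqt bmx mtg gspsd kyqw eed hcxkw vnx ctfke qrok jljc ocd
Hunk 5: at line 5 remove [gspsd] add [fmb,hblqz] -> 16 lines: bqmu zmh hxbrz pgqt bmx mtg fmb hblqz kyqw eed hcxkw vnx ctfke qrok jljc ocd
Hunk 6: at line 8 remove [kyqw] add [cxu,dgq,rjepp] -> 18 lines: bqmu zmh hxbrz pgqt bmx mtg fmb hblqz cxu dgq rjepp eed hcxkw vnx ctfke qrok jljc ocd

Answer: bqmu
zmh
hxbrz
pgqt
bmx
mtg
fmb
hblqz
cxu
dgq
rjepp
eed
hcxkw
vnx
ctfke
qrok
jljc
ocd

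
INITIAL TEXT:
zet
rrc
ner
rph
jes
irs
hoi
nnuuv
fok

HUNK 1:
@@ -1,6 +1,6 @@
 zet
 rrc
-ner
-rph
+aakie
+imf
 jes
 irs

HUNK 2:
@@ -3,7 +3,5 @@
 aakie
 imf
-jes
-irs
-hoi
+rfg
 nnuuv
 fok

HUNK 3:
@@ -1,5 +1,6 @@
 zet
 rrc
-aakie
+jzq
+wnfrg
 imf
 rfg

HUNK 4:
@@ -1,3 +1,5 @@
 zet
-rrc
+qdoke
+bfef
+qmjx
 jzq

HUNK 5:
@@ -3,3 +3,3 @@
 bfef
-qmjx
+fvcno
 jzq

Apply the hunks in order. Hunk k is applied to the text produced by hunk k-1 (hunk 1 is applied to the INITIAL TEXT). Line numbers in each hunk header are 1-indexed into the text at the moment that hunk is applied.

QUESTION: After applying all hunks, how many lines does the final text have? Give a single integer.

Answer: 10

Derivation:
Hunk 1: at line 1 remove [ner,rph] add [aakie,imf] -> 9 lines: zet rrc aakie imf jes irs hoi nnuuv fok
Hunk 2: at line 3 remove [jes,irs,hoi] add [rfg] -> 7 lines: zet rrc aakie imf rfg nnuuv fok
Hunk 3: at line 1 remove [aakie] add [jzq,wnfrg] -> 8 lines: zet rrc jzq wnfrg imf rfg nnuuv fok
Hunk 4: at line 1 remove [rrc] add [qdoke,bfef,qmjx] -> 10 lines: zet qdoke bfef qmjx jzq wnfrg imf rfg nnuuv fok
Hunk 5: at line 3 remove [qmjx] add [fvcno] -> 10 lines: zet qdoke bfef fvcno jzq wnfrg imf rfg nnuuv fok
Final line count: 10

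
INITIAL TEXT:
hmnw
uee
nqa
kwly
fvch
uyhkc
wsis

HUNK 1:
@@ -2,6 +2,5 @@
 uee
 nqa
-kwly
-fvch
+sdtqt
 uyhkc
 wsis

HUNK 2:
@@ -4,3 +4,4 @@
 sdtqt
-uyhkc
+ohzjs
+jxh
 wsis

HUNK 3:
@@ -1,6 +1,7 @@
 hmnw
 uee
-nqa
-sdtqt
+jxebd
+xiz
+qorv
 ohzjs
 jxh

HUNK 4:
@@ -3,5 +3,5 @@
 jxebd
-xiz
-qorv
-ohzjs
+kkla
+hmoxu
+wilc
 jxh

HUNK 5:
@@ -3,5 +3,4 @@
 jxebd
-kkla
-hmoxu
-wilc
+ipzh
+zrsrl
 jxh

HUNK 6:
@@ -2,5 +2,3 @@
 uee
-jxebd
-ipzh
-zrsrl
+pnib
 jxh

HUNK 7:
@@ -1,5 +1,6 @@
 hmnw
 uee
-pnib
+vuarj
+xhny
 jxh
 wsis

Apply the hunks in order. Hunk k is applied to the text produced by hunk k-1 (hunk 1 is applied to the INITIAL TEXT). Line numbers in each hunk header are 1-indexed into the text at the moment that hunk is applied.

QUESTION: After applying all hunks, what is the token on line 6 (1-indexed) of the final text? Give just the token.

Answer: wsis

Derivation:
Hunk 1: at line 2 remove [kwly,fvch] add [sdtqt] -> 6 lines: hmnw uee nqa sdtqt uyhkc wsis
Hunk 2: at line 4 remove [uyhkc] add [ohzjs,jxh] -> 7 lines: hmnw uee nqa sdtqt ohzjs jxh wsis
Hunk 3: at line 1 remove [nqa,sdtqt] add [jxebd,xiz,qorv] -> 8 lines: hmnw uee jxebd xiz qorv ohzjs jxh wsis
Hunk 4: at line 3 remove [xiz,qorv,ohzjs] add [kkla,hmoxu,wilc] -> 8 lines: hmnw uee jxebd kkla hmoxu wilc jxh wsis
Hunk 5: at line 3 remove [kkla,hmoxu,wilc] add [ipzh,zrsrl] -> 7 lines: hmnw uee jxebd ipzh zrsrl jxh wsis
Hunk 6: at line 2 remove [jxebd,ipzh,zrsrl] add [pnib] -> 5 lines: hmnw uee pnib jxh wsis
Hunk 7: at line 1 remove [pnib] add [vuarj,xhny] -> 6 lines: hmnw uee vuarj xhny jxh wsis
Final line 6: wsis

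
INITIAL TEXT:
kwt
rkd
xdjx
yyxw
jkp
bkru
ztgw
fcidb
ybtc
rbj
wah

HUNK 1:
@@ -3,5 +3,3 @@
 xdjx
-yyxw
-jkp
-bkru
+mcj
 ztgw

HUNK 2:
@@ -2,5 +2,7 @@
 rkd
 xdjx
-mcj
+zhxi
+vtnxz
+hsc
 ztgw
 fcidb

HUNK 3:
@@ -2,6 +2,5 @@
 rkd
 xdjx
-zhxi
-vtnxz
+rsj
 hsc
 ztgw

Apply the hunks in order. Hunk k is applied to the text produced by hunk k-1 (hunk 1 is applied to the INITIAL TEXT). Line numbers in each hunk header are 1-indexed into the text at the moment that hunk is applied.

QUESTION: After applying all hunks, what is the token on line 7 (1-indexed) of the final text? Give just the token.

Answer: fcidb

Derivation:
Hunk 1: at line 3 remove [yyxw,jkp,bkru] add [mcj] -> 9 lines: kwt rkd xdjx mcj ztgw fcidb ybtc rbj wah
Hunk 2: at line 2 remove [mcj] add [zhxi,vtnxz,hsc] -> 11 lines: kwt rkd xdjx zhxi vtnxz hsc ztgw fcidb ybtc rbj wah
Hunk 3: at line 2 remove [zhxi,vtnxz] add [rsj] -> 10 lines: kwt rkd xdjx rsj hsc ztgw fcidb ybtc rbj wah
Final line 7: fcidb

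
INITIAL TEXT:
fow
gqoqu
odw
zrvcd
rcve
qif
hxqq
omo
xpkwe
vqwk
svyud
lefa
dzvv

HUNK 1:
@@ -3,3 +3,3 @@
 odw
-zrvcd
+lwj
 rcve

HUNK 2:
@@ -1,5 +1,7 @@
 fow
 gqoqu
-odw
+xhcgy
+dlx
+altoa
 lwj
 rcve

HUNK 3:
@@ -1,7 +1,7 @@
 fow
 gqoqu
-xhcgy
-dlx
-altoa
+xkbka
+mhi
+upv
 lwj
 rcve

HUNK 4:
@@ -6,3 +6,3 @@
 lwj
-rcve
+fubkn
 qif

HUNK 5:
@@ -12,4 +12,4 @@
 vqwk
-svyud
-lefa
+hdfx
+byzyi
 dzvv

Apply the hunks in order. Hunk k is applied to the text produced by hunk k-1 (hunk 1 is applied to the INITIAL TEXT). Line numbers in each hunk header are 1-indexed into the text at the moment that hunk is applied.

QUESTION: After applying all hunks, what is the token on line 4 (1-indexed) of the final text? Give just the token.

Hunk 1: at line 3 remove [zrvcd] add [lwj] -> 13 lines: fow gqoqu odw lwj rcve qif hxqq omo xpkwe vqwk svyud lefa dzvv
Hunk 2: at line 1 remove [odw] add [xhcgy,dlx,altoa] -> 15 lines: fow gqoqu xhcgy dlx altoa lwj rcve qif hxqq omo xpkwe vqwk svyud lefa dzvv
Hunk 3: at line 1 remove [xhcgy,dlx,altoa] add [xkbka,mhi,upv] -> 15 lines: fow gqoqu xkbka mhi upv lwj rcve qif hxqq omo xpkwe vqwk svyud lefa dzvv
Hunk 4: at line 6 remove [rcve] add [fubkn] -> 15 lines: fow gqoqu xkbka mhi upv lwj fubkn qif hxqq omo xpkwe vqwk svyud lefa dzvv
Hunk 5: at line 12 remove [svyud,lefa] add [hdfx,byzyi] -> 15 lines: fow gqoqu xkbka mhi upv lwj fubkn qif hxqq omo xpkwe vqwk hdfx byzyi dzvv
Final line 4: mhi

Answer: mhi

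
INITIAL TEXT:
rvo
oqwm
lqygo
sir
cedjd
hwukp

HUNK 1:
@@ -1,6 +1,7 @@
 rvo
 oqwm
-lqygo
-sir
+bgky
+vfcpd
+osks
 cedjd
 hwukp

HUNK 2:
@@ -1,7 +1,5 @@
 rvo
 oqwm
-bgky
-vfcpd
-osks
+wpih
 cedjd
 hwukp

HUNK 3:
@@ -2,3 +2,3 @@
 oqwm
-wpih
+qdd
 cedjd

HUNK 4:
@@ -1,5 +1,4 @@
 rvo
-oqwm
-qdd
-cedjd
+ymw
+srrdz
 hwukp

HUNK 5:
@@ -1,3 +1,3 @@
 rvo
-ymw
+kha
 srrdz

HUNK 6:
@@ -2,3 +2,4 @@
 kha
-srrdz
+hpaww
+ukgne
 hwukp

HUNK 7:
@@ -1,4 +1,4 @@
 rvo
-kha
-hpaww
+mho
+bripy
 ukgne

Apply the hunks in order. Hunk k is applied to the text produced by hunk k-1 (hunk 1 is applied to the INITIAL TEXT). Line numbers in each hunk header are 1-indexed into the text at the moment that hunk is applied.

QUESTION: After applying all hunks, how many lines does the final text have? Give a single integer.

Answer: 5

Derivation:
Hunk 1: at line 1 remove [lqygo,sir] add [bgky,vfcpd,osks] -> 7 lines: rvo oqwm bgky vfcpd osks cedjd hwukp
Hunk 2: at line 1 remove [bgky,vfcpd,osks] add [wpih] -> 5 lines: rvo oqwm wpih cedjd hwukp
Hunk 3: at line 2 remove [wpih] add [qdd] -> 5 lines: rvo oqwm qdd cedjd hwukp
Hunk 4: at line 1 remove [oqwm,qdd,cedjd] add [ymw,srrdz] -> 4 lines: rvo ymw srrdz hwukp
Hunk 5: at line 1 remove [ymw] add [kha] -> 4 lines: rvo kha srrdz hwukp
Hunk 6: at line 2 remove [srrdz] add [hpaww,ukgne] -> 5 lines: rvo kha hpaww ukgne hwukp
Hunk 7: at line 1 remove [kha,hpaww] add [mho,bripy] -> 5 lines: rvo mho bripy ukgne hwukp
Final line count: 5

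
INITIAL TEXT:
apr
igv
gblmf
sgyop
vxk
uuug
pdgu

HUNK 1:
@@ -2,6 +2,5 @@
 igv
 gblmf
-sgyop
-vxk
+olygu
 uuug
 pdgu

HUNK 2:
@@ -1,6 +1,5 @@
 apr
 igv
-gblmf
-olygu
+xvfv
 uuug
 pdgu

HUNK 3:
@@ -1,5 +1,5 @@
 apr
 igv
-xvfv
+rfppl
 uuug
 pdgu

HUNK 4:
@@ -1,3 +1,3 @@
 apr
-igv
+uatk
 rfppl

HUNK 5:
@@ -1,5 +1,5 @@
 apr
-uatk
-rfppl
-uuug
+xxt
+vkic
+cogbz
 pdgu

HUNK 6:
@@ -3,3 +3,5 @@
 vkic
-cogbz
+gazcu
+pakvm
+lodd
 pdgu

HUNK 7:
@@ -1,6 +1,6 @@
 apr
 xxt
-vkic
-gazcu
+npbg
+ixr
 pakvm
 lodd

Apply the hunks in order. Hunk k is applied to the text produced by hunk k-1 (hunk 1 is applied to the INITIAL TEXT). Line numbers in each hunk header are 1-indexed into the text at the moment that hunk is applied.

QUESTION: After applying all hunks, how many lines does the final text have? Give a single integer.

Hunk 1: at line 2 remove [sgyop,vxk] add [olygu] -> 6 lines: apr igv gblmf olygu uuug pdgu
Hunk 2: at line 1 remove [gblmf,olygu] add [xvfv] -> 5 lines: apr igv xvfv uuug pdgu
Hunk 3: at line 1 remove [xvfv] add [rfppl] -> 5 lines: apr igv rfppl uuug pdgu
Hunk 4: at line 1 remove [igv] add [uatk] -> 5 lines: apr uatk rfppl uuug pdgu
Hunk 5: at line 1 remove [uatk,rfppl,uuug] add [xxt,vkic,cogbz] -> 5 lines: apr xxt vkic cogbz pdgu
Hunk 6: at line 3 remove [cogbz] add [gazcu,pakvm,lodd] -> 7 lines: apr xxt vkic gazcu pakvm lodd pdgu
Hunk 7: at line 1 remove [vkic,gazcu] add [npbg,ixr] -> 7 lines: apr xxt npbg ixr pakvm lodd pdgu
Final line count: 7

Answer: 7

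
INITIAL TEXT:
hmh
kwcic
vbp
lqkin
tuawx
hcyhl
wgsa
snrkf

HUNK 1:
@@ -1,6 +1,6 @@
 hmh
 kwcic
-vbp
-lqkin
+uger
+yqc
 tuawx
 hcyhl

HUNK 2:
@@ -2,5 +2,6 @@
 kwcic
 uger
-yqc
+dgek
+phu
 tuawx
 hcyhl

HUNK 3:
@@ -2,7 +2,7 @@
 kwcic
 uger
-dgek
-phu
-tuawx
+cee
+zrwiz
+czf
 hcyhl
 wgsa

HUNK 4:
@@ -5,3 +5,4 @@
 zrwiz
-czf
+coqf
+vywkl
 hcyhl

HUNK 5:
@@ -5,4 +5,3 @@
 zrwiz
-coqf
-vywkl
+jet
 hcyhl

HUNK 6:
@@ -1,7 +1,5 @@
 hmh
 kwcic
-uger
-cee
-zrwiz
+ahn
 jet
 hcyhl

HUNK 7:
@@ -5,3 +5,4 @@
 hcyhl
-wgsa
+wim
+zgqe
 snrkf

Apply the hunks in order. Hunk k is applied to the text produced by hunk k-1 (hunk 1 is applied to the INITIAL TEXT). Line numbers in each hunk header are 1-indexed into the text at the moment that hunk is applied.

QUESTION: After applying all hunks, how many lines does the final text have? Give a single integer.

Answer: 8

Derivation:
Hunk 1: at line 1 remove [vbp,lqkin] add [uger,yqc] -> 8 lines: hmh kwcic uger yqc tuawx hcyhl wgsa snrkf
Hunk 2: at line 2 remove [yqc] add [dgek,phu] -> 9 lines: hmh kwcic uger dgek phu tuawx hcyhl wgsa snrkf
Hunk 3: at line 2 remove [dgek,phu,tuawx] add [cee,zrwiz,czf] -> 9 lines: hmh kwcic uger cee zrwiz czf hcyhl wgsa snrkf
Hunk 4: at line 5 remove [czf] add [coqf,vywkl] -> 10 lines: hmh kwcic uger cee zrwiz coqf vywkl hcyhl wgsa snrkf
Hunk 5: at line 5 remove [coqf,vywkl] add [jet] -> 9 lines: hmh kwcic uger cee zrwiz jet hcyhl wgsa snrkf
Hunk 6: at line 1 remove [uger,cee,zrwiz] add [ahn] -> 7 lines: hmh kwcic ahn jet hcyhl wgsa snrkf
Hunk 7: at line 5 remove [wgsa] add [wim,zgqe] -> 8 lines: hmh kwcic ahn jet hcyhl wim zgqe snrkf
Final line count: 8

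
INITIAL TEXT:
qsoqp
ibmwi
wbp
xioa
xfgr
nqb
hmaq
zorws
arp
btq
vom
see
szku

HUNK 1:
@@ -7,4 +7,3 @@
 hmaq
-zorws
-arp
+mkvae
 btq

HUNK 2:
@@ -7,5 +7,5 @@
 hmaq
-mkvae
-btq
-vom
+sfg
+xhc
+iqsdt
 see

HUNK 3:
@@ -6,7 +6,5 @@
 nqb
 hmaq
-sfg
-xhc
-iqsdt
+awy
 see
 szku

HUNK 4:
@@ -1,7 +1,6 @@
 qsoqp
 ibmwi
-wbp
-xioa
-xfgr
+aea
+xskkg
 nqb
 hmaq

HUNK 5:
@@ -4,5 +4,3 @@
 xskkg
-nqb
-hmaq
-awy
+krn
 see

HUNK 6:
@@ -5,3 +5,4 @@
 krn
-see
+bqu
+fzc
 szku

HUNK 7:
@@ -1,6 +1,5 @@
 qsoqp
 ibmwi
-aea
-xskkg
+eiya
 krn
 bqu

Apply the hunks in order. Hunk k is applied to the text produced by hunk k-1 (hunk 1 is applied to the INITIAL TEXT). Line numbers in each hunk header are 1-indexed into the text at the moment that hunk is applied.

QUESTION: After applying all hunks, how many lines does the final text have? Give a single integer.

Answer: 7

Derivation:
Hunk 1: at line 7 remove [zorws,arp] add [mkvae] -> 12 lines: qsoqp ibmwi wbp xioa xfgr nqb hmaq mkvae btq vom see szku
Hunk 2: at line 7 remove [mkvae,btq,vom] add [sfg,xhc,iqsdt] -> 12 lines: qsoqp ibmwi wbp xioa xfgr nqb hmaq sfg xhc iqsdt see szku
Hunk 3: at line 6 remove [sfg,xhc,iqsdt] add [awy] -> 10 lines: qsoqp ibmwi wbp xioa xfgr nqb hmaq awy see szku
Hunk 4: at line 1 remove [wbp,xioa,xfgr] add [aea,xskkg] -> 9 lines: qsoqp ibmwi aea xskkg nqb hmaq awy see szku
Hunk 5: at line 4 remove [nqb,hmaq,awy] add [krn] -> 7 lines: qsoqp ibmwi aea xskkg krn see szku
Hunk 6: at line 5 remove [see] add [bqu,fzc] -> 8 lines: qsoqp ibmwi aea xskkg krn bqu fzc szku
Hunk 7: at line 1 remove [aea,xskkg] add [eiya] -> 7 lines: qsoqp ibmwi eiya krn bqu fzc szku
Final line count: 7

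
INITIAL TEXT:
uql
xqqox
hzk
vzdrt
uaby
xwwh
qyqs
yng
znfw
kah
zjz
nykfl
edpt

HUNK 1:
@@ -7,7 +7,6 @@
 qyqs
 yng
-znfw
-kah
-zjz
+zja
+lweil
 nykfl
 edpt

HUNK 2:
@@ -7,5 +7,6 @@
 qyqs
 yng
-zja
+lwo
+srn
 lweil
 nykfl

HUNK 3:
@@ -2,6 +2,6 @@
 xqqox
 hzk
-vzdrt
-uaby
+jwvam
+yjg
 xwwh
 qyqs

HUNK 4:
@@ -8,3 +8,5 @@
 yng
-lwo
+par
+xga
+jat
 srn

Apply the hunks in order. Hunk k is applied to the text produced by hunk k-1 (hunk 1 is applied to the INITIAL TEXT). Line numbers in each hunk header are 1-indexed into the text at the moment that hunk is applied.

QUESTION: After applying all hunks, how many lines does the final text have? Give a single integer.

Hunk 1: at line 7 remove [znfw,kah,zjz] add [zja,lweil] -> 12 lines: uql xqqox hzk vzdrt uaby xwwh qyqs yng zja lweil nykfl edpt
Hunk 2: at line 7 remove [zja] add [lwo,srn] -> 13 lines: uql xqqox hzk vzdrt uaby xwwh qyqs yng lwo srn lweil nykfl edpt
Hunk 3: at line 2 remove [vzdrt,uaby] add [jwvam,yjg] -> 13 lines: uql xqqox hzk jwvam yjg xwwh qyqs yng lwo srn lweil nykfl edpt
Hunk 4: at line 8 remove [lwo] add [par,xga,jat] -> 15 lines: uql xqqox hzk jwvam yjg xwwh qyqs yng par xga jat srn lweil nykfl edpt
Final line count: 15

Answer: 15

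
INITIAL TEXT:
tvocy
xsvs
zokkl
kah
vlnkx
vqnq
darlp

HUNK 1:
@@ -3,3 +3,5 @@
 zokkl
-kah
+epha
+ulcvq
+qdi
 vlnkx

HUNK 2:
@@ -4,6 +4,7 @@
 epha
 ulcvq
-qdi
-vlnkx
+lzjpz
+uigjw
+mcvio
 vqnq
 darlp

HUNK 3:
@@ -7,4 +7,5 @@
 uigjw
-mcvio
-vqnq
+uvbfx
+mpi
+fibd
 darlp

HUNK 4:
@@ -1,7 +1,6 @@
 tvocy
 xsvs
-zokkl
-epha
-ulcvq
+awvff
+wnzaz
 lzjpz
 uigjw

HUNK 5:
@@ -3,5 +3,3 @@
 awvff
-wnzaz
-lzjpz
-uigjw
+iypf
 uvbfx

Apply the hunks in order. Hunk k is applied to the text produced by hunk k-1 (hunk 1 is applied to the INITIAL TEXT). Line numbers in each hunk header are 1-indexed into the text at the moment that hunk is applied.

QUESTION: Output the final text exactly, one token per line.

Hunk 1: at line 3 remove [kah] add [epha,ulcvq,qdi] -> 9 lines: tvocy xsvs zokkl epha ulcvq qdi vlnkx vqnq darlp
Hunk 2: at line 4 remove [qdi,vlnkx] add [lzjpz,uigjw,mcvio] -> 10 lines: tvocy xsvs zokkl epha ulcvq lzjpz uigjw mcvio vqnq darlp
Hunk 3: at line 7 remove [mcvio,vqnq] add [uvbfx,mpi,fibd] -> 11 lines: tvocy xsvs zokkl epha ulcvq lzjpz uigjw uvbfx mpi fibd darlp
Hunk 4: at line 1 remove [zokkl,epha,ulcvq] add [awvff,wnzaz] -> 10 lines: tvocy xsvs awvff wnzaz lzjpz uigjw uvbfx mpi fibd darlp
Hunk 5: at line 3 remove [wnzaz,lzjpz,uigjw] add [iypf] -> 8 lines: tvocy xsvs awvff iypf uvbfx mpi fibd darlp

Answer: tvocy
xsvs
awvff
iypf
uvbfx
mpi
fibd
darlp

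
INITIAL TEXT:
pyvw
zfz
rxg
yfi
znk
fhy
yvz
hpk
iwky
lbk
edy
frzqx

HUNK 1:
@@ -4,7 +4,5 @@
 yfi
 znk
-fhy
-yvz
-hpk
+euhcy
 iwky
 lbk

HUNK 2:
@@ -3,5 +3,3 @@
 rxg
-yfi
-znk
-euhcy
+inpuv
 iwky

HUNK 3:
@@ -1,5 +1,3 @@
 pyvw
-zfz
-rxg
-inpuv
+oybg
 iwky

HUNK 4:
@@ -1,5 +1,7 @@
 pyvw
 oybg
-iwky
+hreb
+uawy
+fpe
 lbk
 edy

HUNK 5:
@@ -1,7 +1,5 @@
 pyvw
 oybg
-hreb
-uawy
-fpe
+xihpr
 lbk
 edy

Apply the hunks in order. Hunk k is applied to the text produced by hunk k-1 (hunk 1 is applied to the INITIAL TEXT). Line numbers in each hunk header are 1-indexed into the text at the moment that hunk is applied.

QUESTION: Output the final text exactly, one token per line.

Answer: pyvw
oybg
xihpr
lbk
edy
frzqx

Derivation:
Hunk 1: at line 4 remove [fhy,yvz,hpk] add [euhcy] -> 10 lines: pyvw zfz rxg yfi znk euhcy iwky lbk edy frzqx
Hunk 2: at line 3 remove [yfi,znk,euhcy] add [inpuv] -> 8 lines: pyvw zfz rxg inpuv iwky lbk edy frzqx
Hunk 3: at line 1 remove [zfz,rxg,inpuv] add [oybg] -> 6 lines: pyvw oybg iwky lbk edy frzqx
Hunk 4: at line 1 remove [iwky] add [hreb,uawy,fpe] -> 8 lines: pyvw oybg hreb uawy fpe lbk edy frzqx
Hunk 5: at line 1 remove [hreb,uawy,fpe] add [xihpr] -> 6 lines: pyvw oybg xihpr lbk edy frzqx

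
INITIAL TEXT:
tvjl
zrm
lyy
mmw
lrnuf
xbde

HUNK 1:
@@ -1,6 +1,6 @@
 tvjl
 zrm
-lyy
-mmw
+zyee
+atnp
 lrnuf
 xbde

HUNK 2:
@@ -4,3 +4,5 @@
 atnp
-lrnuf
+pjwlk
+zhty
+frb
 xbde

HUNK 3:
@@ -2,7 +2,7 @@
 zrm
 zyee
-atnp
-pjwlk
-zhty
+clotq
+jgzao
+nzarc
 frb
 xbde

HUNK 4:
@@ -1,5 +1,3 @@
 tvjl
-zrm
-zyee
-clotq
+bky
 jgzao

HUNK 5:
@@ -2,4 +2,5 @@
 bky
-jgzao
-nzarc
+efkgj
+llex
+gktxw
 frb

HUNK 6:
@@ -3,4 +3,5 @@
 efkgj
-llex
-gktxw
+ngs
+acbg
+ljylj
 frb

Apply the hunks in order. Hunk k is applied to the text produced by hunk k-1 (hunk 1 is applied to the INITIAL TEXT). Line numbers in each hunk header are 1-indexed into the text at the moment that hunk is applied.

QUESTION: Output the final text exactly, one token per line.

Answer: tvjl
bky
efkgj
ngs
acbg
ljylj
frb
xbde

Derivation:
Hunk 1: at line 1 remove [lyy,mmw] add [zyee,atnp] -> 6 lines: tvjl zrm zyee atnp lrnuf xbde
Hunk 2: at line 4 remove [lrnuf] add [pjwlk,zhty,frb] -> 8 lines: tvjl zrm zyee atnp pjwlk zhty frb xbde
Hunk 3: at line 2 remove [atnp,pjwlk,zhty] add [clotq,jgzao,nzarc] -> 8 lines: tvjl zrm zyee clotq jgzao nzarc frb xbde
Hunk 4: at line 1 remove [zrm,zyee,clotq] add [bky] -> 6 lines: tvjl bky jgzao nzarc frb xbde
Hunk 5: at line 2 remove [jgzao,nzarc] add [efkgj,llex,gktxw] -> 7 lines: tvjl bky efkgj llex gktxw frb xbde
Hunk 6: at line 3 remove [llex,gktxw] add [ngs,acbg,ljylj] -> 8 lines: tvjl bky efkgj ngs acbg ljylj frb xbde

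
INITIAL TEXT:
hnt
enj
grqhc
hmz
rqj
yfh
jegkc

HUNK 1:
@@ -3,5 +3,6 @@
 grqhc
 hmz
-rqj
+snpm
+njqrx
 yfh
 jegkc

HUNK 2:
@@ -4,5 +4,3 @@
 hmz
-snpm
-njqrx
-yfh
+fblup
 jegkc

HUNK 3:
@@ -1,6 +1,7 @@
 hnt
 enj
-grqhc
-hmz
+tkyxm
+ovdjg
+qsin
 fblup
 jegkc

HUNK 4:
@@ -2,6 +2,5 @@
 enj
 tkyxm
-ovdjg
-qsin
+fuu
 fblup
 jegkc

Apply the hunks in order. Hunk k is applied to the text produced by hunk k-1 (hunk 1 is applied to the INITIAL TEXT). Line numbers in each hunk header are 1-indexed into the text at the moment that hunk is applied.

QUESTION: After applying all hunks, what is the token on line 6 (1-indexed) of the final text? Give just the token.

Answer: jegkc

Derivation:
Hunk 1: at line 3 remove [rqj] add [snpm,njqrx] -> 8 lines: hnt enj grqhc hmz snpm njqrx yfh jegkc
Hunk 2: at line 4 remove [snpm,njqrx,yfh] add [fblup] -> 6 lines: hnt enj grqhc hmz fblup jegkc
Hunk 3: at line 1 remove [grqhc,hmz] add [tkyxm,ovdjg,qsin] -> 7 lines: hnt enj tkyxm ovdjg qsin fblup jegkc
Hunk 4: at line 2 remove [ovdjg,qsin] add [fuu] -> 6 lines: hnt enj tkyxm fuu fblup jegkc
Final line 6: jegkc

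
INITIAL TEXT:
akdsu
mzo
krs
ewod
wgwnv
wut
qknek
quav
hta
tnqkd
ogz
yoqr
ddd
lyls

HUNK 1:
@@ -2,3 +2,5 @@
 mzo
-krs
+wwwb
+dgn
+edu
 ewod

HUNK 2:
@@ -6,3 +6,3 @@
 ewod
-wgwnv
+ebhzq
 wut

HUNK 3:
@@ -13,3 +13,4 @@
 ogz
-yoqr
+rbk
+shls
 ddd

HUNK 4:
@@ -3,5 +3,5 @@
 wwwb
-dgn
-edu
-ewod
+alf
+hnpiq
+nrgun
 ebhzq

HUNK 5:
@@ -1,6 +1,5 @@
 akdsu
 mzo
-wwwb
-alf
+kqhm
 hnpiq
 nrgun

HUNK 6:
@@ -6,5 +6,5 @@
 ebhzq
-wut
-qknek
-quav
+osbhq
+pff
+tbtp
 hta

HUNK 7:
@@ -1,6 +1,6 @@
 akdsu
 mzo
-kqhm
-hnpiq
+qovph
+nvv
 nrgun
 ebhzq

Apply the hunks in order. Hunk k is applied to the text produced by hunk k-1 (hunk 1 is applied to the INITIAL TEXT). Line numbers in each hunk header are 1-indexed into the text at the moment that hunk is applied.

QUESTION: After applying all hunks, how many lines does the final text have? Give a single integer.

Answer: 16

Derivation:
Hunk 1: at line 2 remove [krs] add [wwwb,dgn,edu] -> 16 lines: akdsu mzo wwwb dgn edu ewod wgwnv wut qknek quav hta tnqkd ogz yoqr ddd lyls
Hunk 2: at line 6 remove [wgwnv] add [ebhzq] -> 16 lines: akdsu mzo wwwb dgn edu ewod ebhzq wut qknek quav hta tnqkd ogz yoqr ddd lyls
Hunk 3: at line 13 remove [yoqr] add [rbk,shls] -> 17 lines: akdsu mzo wwwb dgn edu ewod ebhzq wut qknek quav hta tnqkd ogz rbk shls ddd lyls
Hunk 4: at line 3 remove [dgn,edu,ewod] add [alf,hnpiq,nrgun] -> 17 lines: akdsu mzo wwwb alf hnpiq nrgun ebhzq wut qknek quav hta tnqkd ogz rbk shls ddd lyls
Hunk 5: at line 1 remove [wwwb,alf] add [kqhm] -> 16 lines: akdsu mzo kqhm hnpiq nrgun ebhzq wut qknek quav hta tnqkd ogz rbk shls ddd lyls
Hunk 6: at line 6 remove [wut,qknek,quav] add [osbhq,pff,tbtp] -> 16 lines: akdsu mzo kqhm hnpiq nrgun ebhzq osbhq pff tbtp hta tnqkd ogz rbk shls ddd lyls
Hunk 7: at line 1 remove [kqhm,hnpiq] add [qovph,nvv] -> 16 lines: akdsu mzo qovph nvv nrgun ebhzq osbhq pff tbtp hta tnqkd ogz rbk shls ddd lyls
Final line count: 16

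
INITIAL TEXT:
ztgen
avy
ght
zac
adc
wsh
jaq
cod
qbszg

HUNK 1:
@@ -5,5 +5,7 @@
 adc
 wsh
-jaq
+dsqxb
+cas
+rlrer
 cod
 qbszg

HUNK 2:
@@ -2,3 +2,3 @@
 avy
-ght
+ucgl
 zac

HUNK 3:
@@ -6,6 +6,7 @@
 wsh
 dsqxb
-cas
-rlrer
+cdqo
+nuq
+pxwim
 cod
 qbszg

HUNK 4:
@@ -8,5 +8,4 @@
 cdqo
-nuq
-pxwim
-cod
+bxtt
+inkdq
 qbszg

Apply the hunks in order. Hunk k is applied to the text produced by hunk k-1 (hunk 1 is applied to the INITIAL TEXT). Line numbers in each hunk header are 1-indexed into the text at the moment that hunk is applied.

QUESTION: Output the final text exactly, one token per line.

Answer: ztgen
avy
ucgl
zac
adc
wsh
dsqxb
cdqo
bxtt
inkdq
qbszg

Derivation:
Hunk 1: at line 5 remove [jaq] add [dsqxb,cas,rlrer] -> 11 lines: ztgen avy ght zac adc wsh dsqxb cas rlrer cod qbszg
Hunk 2: at line 2 remove [ght] add [ucgl] -> 11 lines: ztgen avy ucgl zac adc wsh dsqxb cas rlrer cod qbszg
Hunk 3: at line 6 remove [cas,rlrer] add [cdqo,nuq,pxwim] -> 12 lines: ztgen avy ucgl zac adc wsh dsqxb cdqo nuq pxwim cod qbszg
Hunk 4: at line 8 remove [nuq,pxwim,cod] add [bxtt,inkdq] -> 11 lines: ztgen avy ucgl zac adc wsh dsqxb cdqo bxtt inkdq qbszg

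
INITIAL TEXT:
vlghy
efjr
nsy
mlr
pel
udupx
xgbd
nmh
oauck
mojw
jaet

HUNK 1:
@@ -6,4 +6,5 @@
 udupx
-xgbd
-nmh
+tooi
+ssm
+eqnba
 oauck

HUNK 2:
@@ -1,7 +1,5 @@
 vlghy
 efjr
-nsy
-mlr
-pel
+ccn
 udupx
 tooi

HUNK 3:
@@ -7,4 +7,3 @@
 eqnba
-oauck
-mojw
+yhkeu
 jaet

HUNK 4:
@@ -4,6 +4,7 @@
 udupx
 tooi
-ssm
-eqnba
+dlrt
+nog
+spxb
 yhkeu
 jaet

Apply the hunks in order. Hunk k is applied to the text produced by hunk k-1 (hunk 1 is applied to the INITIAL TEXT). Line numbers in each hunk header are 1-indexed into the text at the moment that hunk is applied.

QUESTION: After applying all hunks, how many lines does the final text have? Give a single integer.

Answer: 10

Derivation:
Hunk 1: at line 6 remove [xgbd,nmh] add [tooi,ssm,eqnba] -> 12 lines: vlghy efjr nsy mlr pel udupx tooi ssm eqnba oauck mojw jaet
Hunk 2: at line 1 remove [nsy,mlr,pel] add [ccn] -> 10 lines: vlghy efjr ccn udupx tooi ssm eqnba oauck mojw jaet
Hunk 3: at line 7 remove [oauck,mojw] add [yhkeu] -> 9 lines: vlghy efjr ccn udupx tooi ssm eqnba yhkeu jaet
Hunk 4: at line 4 remove [ssm,eqnba] add [dlrt,nog,spxb] -> 10 lines: vlghy efjr ccn udupx tooi dlrt nog spxb yhkeu jaet
Final line count: 10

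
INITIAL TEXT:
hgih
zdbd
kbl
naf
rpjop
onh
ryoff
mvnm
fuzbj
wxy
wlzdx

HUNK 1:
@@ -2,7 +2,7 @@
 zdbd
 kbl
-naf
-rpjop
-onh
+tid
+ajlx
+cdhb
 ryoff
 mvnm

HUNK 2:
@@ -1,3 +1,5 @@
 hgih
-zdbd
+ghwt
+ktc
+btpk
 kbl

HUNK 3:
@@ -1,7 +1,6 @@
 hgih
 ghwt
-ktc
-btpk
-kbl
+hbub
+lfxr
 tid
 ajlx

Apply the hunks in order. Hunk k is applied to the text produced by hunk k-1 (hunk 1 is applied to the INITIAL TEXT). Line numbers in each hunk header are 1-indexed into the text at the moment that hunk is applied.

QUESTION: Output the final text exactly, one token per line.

Hunk 1: at line 2 remove [naf,rpjop,onh] add [tid,ajlx,cdhb] -> 11 lines: hgih zdbd kbl tid ajlx cdhb ryoff mvnm fuzbj wxy wlzdx
Hunk 2: at line 1 remove [zdbd] add [ghwt,ktc,btpk] -> 13 lines: hgih ghwt ktc btpk kbl tid ajlx cdhb ryoff mvnm fuzbj wxy wlzdx
Hunk 3: at line 1 remove [ktc,btpk,kbl] add [hbub,lfxr] -> 12 lines: hgih ghwt hbub lfxr tid ajlx cdhb ryoff mvnm fuzbj wxy wlzdx

Answer: hgih
ghwt
hbub
lfxr
tid
ajlx
cdhb
ryoff
mvnm
fuzbj
wxy
wlzdx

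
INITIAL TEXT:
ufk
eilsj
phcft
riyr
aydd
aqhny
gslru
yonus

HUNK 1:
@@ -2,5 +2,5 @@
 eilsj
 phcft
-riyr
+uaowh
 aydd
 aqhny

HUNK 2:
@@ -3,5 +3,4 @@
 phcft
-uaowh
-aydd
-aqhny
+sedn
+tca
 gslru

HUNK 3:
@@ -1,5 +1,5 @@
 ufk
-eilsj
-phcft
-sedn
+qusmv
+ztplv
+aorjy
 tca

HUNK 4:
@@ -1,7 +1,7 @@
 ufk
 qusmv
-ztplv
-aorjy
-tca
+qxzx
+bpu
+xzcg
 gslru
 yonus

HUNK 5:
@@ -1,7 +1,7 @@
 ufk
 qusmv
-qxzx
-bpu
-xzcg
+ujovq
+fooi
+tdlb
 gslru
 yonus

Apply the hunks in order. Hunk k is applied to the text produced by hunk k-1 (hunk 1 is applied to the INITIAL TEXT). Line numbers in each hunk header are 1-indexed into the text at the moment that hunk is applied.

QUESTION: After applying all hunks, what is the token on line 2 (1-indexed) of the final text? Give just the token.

Hunk 1: at line 2 remove [riyr] add [uaowh] -> 8 lines: ufk eilsj phcft uaowh aydd aqhny gslru yonus
Hunk 2: at line 3 remove [uaowh,aydd,aqhny] add [sedn,tca] -> 7 lines: ufk eilsj phcft sedn tca gslru yonus
Hunk 3: at line 1 remove [eilsj,phcft,sedn] add [qusmv,ztplv,aorjy] -> 7 lines: ufk qusmv ztplv aorjy tca gslru yonus
Hunk 4: at line 1 remove [ztplv,aorjy,tca] add [qxzx,bpu,xzcg] -> 7 lines: ufk qusmv qxzx bpu xzcg gslru yonus
Hunk 5: at line 1 remove [qxzx,bpu,xzcg] add [ujovq,fooi,tdlb] -> 7 lines: ufk qusmv ujovq fooi tdlb gslru yonus
Final line 2: qusmv

Answer: qusmv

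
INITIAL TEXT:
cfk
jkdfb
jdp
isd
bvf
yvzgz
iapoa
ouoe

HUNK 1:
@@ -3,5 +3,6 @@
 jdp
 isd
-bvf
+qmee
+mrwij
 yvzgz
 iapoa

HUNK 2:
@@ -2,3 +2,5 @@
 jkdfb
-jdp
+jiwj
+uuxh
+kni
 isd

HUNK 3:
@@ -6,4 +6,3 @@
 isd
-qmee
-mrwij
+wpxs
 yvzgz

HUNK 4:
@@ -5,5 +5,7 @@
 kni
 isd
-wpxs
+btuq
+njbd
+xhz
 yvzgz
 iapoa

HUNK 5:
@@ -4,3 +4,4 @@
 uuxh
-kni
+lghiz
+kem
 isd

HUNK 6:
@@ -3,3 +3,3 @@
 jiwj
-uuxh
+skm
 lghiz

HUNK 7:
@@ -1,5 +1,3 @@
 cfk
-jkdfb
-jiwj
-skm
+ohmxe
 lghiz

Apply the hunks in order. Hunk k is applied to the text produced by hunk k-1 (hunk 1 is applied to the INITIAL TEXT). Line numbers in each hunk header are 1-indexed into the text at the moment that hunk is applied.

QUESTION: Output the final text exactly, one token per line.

Answer: cfk
ohmxe
lghiz
kem
isd
btuq
njbd
xhz
yvzgz
iapoa
ouoe

Derivation:
Hunk 1: at line 3 remove [bvf] add [qmee,mrwij] -> 9 lines: cfk jkdfb jdp isd qmee mrwij yvzgz iapoa ouoe
Hunk 2: at line 2 remove [jdp] add [jiwj,uuxh,kni] -> 11 lines: cfk jkdfb jiwj uuxh kni isd qmee mrwij yvzgz iapoa ouoe
Hunk 3: at line 6 remove [qmee,mrwij] add [wpxs] -> 10 lines: cfk jkdfb jiwj uuxh kni isd wpxs yvzgz iapoa ouoe
Hunk 4: at line 5 remove [wpxs] add [btuq,njbd,xhz] -> 12 lines: cfk jkdfb jiwj uuxh kni isd btuq njbd xhz yvzgz iapoa ouoe
Hunk 5: at line 4 remove [kni] add [lghiz,kem] -> 13 lines: cfk jkdfb jiwj uuxh lghiz kem isd btuq njbd xhz yvzgz iapoa ouoe
Hunk 6: at line 3 remove [uuxh] add [skm] -> 13 lines: cfk jkdfb jiwj skm lghiz kem isd btuq njbd xhz yvzgz iapoa ouoe
Hunk 7: at line 1 remove [jkdfb,jiwj,skm] add [ohmxe] -> 11 lines: cfk ohmxe lghiz kem isd btuq njbd xhz yvzgz iapoa ouoe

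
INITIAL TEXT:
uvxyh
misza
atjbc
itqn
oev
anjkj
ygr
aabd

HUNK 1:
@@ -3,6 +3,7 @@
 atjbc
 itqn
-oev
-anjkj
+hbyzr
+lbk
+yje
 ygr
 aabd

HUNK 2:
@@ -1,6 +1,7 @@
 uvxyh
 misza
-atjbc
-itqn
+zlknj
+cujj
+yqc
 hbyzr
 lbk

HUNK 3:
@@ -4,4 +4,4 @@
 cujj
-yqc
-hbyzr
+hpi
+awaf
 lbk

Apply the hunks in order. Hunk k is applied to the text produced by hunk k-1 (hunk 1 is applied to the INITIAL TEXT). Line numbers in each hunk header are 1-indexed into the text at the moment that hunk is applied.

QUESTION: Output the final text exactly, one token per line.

Hunk 1: at line 3 remove [oev,anjkj] add [hbyzr,lbk,yje] -> 9 lines: uvxyh misza atjbc itqn hbyzr lbk yje ygr aabd
Hunk 2: at line 1 remove [atjbc,itqn] add [zlknj,cujj,yqc] -> 10 lines: uvxyh misza zlknj cujj yqc hbyzr lbk yje ygr aabd
Hunk 3: at line 4 remove [yqc,hbyzr] add [hpi,awaf] -> 10 lines: uvxyh misza zlknj cujj hpi awaf lbk yje ygr aabd

Answer: uvxyh
misza
zlknj
cujj
hpi
awaf
lbk
yje
ygr
aabd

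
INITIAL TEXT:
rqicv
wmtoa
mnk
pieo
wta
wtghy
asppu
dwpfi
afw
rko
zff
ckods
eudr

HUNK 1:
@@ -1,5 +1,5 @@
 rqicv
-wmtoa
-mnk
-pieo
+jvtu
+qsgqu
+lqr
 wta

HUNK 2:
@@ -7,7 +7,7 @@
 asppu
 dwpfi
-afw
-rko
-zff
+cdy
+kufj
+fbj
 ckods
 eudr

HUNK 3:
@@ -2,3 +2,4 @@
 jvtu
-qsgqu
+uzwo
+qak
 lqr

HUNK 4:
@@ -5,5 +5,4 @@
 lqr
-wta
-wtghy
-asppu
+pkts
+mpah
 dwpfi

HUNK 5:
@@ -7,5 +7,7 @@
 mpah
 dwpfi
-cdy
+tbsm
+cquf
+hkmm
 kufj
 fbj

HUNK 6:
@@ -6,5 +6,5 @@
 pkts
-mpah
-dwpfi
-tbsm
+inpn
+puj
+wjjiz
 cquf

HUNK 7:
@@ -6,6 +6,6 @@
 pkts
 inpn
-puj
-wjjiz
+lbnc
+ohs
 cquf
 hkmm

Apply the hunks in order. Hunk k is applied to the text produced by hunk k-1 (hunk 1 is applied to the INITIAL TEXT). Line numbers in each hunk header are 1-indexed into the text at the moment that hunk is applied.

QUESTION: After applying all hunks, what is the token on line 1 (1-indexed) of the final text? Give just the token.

Hunk 1: at line 1 remove [wmtoa,mnk,pieo] add [jvtu,qsgqu,lqr] -> 13 lines: rqicv jvtu qsgqu lqr wta wtghy asppu dwpfi afw rko zff ckods eudr
Hunk 2: at line 7 remove [afw,rko,zff] add [cdy,kufj,fbj] -> 13 lines: rqicv jvtu qsgqu lqr wta wtghy asppu dwpfi cdy kufj fbj ckods eudr
Hunk 3: at line 2 remove [qsgqu] add [uzwo,qak] -> 14 lines: rqicv jvtu uzwo qak lqr wta wtghy asppu dwpfi cdy kufj fbj ckods eudr
Hunk 4: at line 5 remove [wta,wtghy,asppu] add [pkts,mpah] -> 13 lines: rqicv jvtu uzwo qak lqr pkts mpah dwpfi cdy kufj fbj ckods eudr
Hunk 5: at line 7 remove [cdy] add [tbsm,cquf,hkmm] -> 15 lines: rqicv jvtu uzwo qak lqr pkts mpah dwpfi tbsm cquf hkmm kufj fbj ckods eudr
Hunk 6: at line 6 remove [mpah,dwpfi,tbsm] add [inpn,puj,wjjiz] -> 15 lines: rqicv jvtu uzwo qak lqr pkts inpn puj wjjiz cquf hkmm kufj fbj ckods eudr
Hunk 7: at line 6 remove [puj,wjjiz] add [lbnc,ohs] -> 15 lines: rqicv jvtu uzwo qak lqr pkts inpn lbnc ohs cquf hkmm kufj fbj ckods eudr
Final line 1: rqicv

Answer: rqicv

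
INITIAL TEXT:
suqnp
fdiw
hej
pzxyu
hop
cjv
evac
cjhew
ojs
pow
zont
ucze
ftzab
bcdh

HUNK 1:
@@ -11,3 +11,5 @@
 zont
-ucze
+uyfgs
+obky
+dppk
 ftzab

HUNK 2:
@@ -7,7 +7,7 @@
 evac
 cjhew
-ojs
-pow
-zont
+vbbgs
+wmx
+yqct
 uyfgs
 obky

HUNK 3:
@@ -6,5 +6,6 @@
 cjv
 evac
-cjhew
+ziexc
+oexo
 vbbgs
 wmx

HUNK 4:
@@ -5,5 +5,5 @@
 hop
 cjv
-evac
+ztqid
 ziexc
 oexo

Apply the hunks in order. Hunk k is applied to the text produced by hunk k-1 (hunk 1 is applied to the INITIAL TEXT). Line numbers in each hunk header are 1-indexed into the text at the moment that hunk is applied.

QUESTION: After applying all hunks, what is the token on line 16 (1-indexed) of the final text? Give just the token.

Answer: ftzab

Derivation:
Hunk 1: at line 11 remove [ucze] add [uyfgs,obky,dppk] -> 16 lines: suqnp fdiw hej pzxyu hop cjv evac cjhew ojs pow zont uyfgs obky dppk ftzab bcdh
Hunk 2: at line 7 remove [ojs,pow,zont] add [vbbgs,wmx,yqct] -> 16 lines: suqnp fdiw hej pzxyu hop cjv evac cjhew vbbgs wmx yqct uyfgs obky dppk ftzab bcdh
Hunk 3: at line 6 remove [cjhew] add [ziexc,oexo] -> 17 lines: suqnp fdiw hej pzxyu hop cjv evac ziexc oexo vbbgs wmx yqct uyfgs obky dppk ftzab bcdh
Hunk 4: at line 5 remove [evac] add [ztqid] -> 17 lines: suqnp fdiw hej pzxyu hop cjv ztqid ziexc oexo vbbgs wmx yqct uyfgs obky dppk ftzab bcdh
Final line 16: ftzab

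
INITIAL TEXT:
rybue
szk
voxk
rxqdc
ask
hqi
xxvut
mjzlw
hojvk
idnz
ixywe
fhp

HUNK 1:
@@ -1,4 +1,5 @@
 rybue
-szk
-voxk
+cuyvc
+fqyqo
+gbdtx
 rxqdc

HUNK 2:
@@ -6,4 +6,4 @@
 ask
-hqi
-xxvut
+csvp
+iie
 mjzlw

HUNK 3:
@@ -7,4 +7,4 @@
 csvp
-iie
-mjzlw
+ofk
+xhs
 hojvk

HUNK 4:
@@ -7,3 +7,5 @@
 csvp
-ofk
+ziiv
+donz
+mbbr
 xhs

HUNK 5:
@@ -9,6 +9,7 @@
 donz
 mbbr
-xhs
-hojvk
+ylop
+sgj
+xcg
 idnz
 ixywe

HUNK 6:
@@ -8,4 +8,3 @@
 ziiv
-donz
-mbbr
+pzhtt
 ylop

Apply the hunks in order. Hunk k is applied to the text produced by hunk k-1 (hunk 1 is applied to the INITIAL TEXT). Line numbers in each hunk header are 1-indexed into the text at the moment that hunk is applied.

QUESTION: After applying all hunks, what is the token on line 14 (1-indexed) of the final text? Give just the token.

Answer: ixywe

Derivation:
Hunk 1: at line 1 remove [szk,voxk] add [cuyvc,fqyqo,gbdtx] -> 13 lines: rybue cuyvc fqyqo gbdtx rxqdc ask hqi xxvut mjzlw hojvk idnz ixywe fhp
Hunk 2: at line 6 remove [hqi,xxvut] add [csvp,iie] -> 13 lines: rybue cuyvc fqyqo gbdtx rxqdc ask csvp iie mjzlw hojvk idnz ixywe fhp
Hunk 3: at line 7 remove [iie,mjzlw] add [ofk,xhs] -> 13 lines: rybue cuyvc fqyqo gbdtx rxqdc ask csvp ofk xhs hojvk idnz ixywe fhp
Hunk 4: at line 7 remove [ofk] add [ziiv,donz,mbbr] -> 15 lines: rybue cuyvc fqyqo gbdtx rxqdc ask csvp ziiv donz mbbr xhs hojvk idnz ixywe fhp
Hunk 5: at line 9 remove [xhs,hojvk] add [ylop,sgj,xcg] -> 16 lines: rybue cuyvc fqyqo gbdtx rxqdc ask csvp ziiv donz mbbr ylop sgj xcg idnz ixywe fhp
Hunk 6: at line 8 remove [donz,mbbr] add [pzhtt] -> 15 lines: rybue cuyvc fqyqo gbdtx rxqdc ask csvp ziiv pzhtt ylop sgj xcg idnz ixywe fhp
Final line 14: ixywe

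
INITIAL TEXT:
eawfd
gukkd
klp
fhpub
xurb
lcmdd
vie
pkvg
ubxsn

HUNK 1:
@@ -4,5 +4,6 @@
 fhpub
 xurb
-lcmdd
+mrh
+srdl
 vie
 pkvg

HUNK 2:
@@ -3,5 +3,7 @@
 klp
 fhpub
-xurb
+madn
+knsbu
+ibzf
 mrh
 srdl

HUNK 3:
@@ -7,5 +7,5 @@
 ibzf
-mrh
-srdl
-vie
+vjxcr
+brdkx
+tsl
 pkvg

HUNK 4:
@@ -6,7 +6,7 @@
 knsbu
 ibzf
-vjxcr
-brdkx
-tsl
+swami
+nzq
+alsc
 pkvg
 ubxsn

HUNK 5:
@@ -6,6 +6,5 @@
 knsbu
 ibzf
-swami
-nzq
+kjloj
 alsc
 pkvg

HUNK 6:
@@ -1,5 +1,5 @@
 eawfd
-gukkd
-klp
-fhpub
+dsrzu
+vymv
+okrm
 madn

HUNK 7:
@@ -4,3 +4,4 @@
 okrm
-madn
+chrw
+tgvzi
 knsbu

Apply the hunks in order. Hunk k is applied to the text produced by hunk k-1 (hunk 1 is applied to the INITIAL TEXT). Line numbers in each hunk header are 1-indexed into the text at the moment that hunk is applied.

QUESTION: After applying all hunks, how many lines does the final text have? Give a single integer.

Answer: 12

Derivation:
Hunk 1: at line 4 remove [lcmdd] add [mrh,srdl] -> 10 lines: eawfd gukkd klp fhpub xurb mrh srdl vie pkvg ubxsn
Hunk 2: at line 3 remove [xurb] add [madn,knsbu,ibzf] -> 12 lines: eawfd gukkd klp fhpub madn knsbu ibzf mrh srdl vie pkvg ubxsn
Hunk 3: at line 7 remove [mrh,srdl,vie] add [vjxcr,brdkx,tsl] -> 12 lines: eawfd gukkd klp fhpub madn knsbu ibzf vjxcr brdkx tsl pkvg ubxsn
Hunk 4: at line 6 remove [vjxcr,brdkx,tsl] add [swami,nzq,alsc] -> 12 lines: eawfd gukkd klp fhpub madn knsbu ibzf swami nzq alsc pkvg ubxsn
Hunk 5: at line 6 remove [swami,nzq] add [kjloj] -> 11 lines: eawfd gukkd klp fhpub madn knsbu ibzf kjloj alsc pkvg ubxsn
Hunk 6: at line 1 remove [gukkd,klp,fhpub] add [dsrzu,vymv,okrm] -> 11 lines: eawfd dsrzu vymv okrm madn knsbu ibzf kjloj alsc pkvg ubxsn
Hunk 7: at line 4 remove [madn] add [chrw,tgvzi] -> 12 lines: eawfd dsrzu vymv okrm chrw tgvzi knsbu ibzf kjloj alsc pkvg ubxsn
Final line count: 12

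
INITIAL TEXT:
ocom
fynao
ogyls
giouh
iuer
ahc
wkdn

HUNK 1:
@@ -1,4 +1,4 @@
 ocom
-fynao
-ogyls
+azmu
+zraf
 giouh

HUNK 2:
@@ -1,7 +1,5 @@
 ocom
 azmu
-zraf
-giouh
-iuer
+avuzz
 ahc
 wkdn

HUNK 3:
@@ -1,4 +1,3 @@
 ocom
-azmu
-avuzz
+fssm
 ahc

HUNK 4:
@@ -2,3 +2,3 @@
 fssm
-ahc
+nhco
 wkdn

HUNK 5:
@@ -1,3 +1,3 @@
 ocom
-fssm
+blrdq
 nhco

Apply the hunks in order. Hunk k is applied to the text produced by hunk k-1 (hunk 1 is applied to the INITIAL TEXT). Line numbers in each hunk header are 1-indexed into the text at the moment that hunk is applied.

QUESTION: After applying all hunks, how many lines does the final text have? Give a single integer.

Answer: 4

Derivation:
Hunk 1: at line 1 remove [fynao,ogyls] add [azmu,zraf] -> 7 lines: ocom azmu zraf giouh iuer ahc wkdn
Hunk 2: at line 1 remove [zraf,giouh,iuer] add [avuzz] -> 5 lines: ocom azmu avuzz ahc wkdn
Hunk 3: at line 1 remove [azmu,avuzz] add [fssm] -> 4 lines: ocom fssm ahc wkdn
Hunk 4: at line 2 remove [ahc] add [nhco] -> 4 lines: ocom fssm nhco wkdn
Hunk 5: at line 1 remove [fssm] add [blrdq] -> 4 lines: ocom blrdq nhco wkdn
Final line count: 4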